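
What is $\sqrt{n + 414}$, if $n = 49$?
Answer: $\sqrt{463} \approx 21.517$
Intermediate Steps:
$\sqrt{n + 414} = \sqrt{49 + 414} = \sqrt{463}$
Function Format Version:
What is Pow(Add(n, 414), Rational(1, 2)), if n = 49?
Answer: Pow(463, Rational(1, 2)) ≈ 21.517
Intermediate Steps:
Pow(Add(n, 414), Rational(1, 2)) = Pow(Add(49, 414), Rational(1, 2)) = Pow(463, Rational(1, 2))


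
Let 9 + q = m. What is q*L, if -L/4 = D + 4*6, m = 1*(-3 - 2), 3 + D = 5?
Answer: 1456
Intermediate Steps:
D = 2 (D = -3 + 5 = 2)
m = -5 (m = 1*(-5) = -5)
q = -14 (q = -9 - 5 = -14)
L = -104 (L = -4*(2 + 4*6) = -4*(2 + 24) = -4*26 = -104)
q*L = -14*(-104) = 1456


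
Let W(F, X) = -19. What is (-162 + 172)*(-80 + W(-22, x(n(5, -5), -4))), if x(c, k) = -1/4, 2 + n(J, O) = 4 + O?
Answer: -990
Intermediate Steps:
n(J, O) = 2 + O (n(J, O) = -2 + (4 + O) = 2 + O)
x(c, k) = -1/4 (x(c, k) = -1*1/4 = -1/4)
(-162 + 172)*(-80 + W(-22, x(n(5, -5), -4))) = (-162 + 172)*(-80 - 19) = 10*(-99) = -990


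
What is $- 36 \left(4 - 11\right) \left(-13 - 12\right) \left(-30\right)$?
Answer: $189000$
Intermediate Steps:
$- 36 \left(4 - 11\right) \left(-13 - 12\right) \left(-30\right) = - 36 \left(\left(-7\right) \left(-25\right)\right) \left(-30\right) = \left(-36\right) 175 \left(-30\right) = \left(-6300\right) \left(-30\right) = 189000$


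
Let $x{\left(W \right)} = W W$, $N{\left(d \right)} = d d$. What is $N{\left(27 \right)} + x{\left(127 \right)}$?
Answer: $16858$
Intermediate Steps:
$N{\left(d \right)} = d^{2}$
$x{\left(W \right)} = W^{2}$
$N{\left(27 \right)} + x{\left(127 \right)} = 27^{2} + 127^{2} = 729 + 16129 = 16858$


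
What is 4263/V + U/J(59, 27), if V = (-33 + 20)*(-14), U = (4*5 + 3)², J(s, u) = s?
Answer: 49685/1534 ≈ 32.389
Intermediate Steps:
U = 529 (U = (20 + 3)² = 23² = 529)
V = 182 (V = -13*(-14) = 182)
4263/V + U/J(59, 27) = 4263/182 + 529/59 = 4263*(1/182) + 529*(1/59) = 609/26 + 529/59 = 49685/1534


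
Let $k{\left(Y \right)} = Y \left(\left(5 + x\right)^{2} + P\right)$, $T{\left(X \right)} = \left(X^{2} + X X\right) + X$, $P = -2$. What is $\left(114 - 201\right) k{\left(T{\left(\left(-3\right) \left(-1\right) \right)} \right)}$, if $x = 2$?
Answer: $-85869$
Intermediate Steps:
$T{\left(X \right)} = X + 2 X^{2}$ ($T{\left(X \right)} = \left(X^{2} + X^{2}\right) + X = 2 X^{2} + X = X + 2 X^{2}$)
$k{\left(Y \right)} = 47 Y$ ($k{\left(Y \right)} = Y \left(\left(5 + 2\right)^{2} - 2\right) = Y \left(7^{2} - 2\right) = Y \left(49 - 2\right) = Y 47 = 47 Y$)
$\left(114 - 201\right) k{\left(T{\left(\left(-3\right) \left(-1\right) \right)} \right)} = \left(114 - 201\right) 47 \left(-3\right) \left(-1\right) \left(1 + 2 \left(\left(-3\right) \left(-1\right)\right)\right) = - 87 \cdot 47 \cdot 3 \left(1 + 2 \cdot 3\right) = - 87 \cdot 47 \cdot 3 \left(1 + 6\right) = - 87 \cdot 47 \cdot 3 \cdot 7 = - 87 \cdot 47 \cdot 21 = \left(-87\right) 987 = -85869$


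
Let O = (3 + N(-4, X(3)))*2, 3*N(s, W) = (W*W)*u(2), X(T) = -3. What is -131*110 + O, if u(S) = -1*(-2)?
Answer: -14392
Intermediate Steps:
u(S) = 2
N(s, W) = 2*W**2/3 (N(s, W) = ((W*W)*2)/3 = (W**2*2)/3 = (2*W**2)/3 = 2*W**2/3)
O = 18 (O = (3 + (2/3)*(-3)**2)*2 = (3 + (2/3)*9)*2 = (3 + 6)*2 = 9*2 = 18)
-131*110 + O = -131*110 + 18 = -14410 + 18 = -14392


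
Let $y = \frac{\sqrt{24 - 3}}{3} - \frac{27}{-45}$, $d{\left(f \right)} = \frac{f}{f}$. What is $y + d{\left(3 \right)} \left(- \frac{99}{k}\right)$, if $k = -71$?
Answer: $\frac{708}{355} + \frac{\sqrt{21}}{3} \approx 3.5219$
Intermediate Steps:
$d{\left(f \right)} = 1$
$y = \frac{3}{5} + \frac{\sqrt{21}}{3}$ ($y = \sqrt{21} \cdot \frac{1}{3} - - \frac{3}{5} = \frac{\sqrt{21}}{3} + \frac{3}{5} = \frac{3}{5} + \frac{\sqrt{21}}{3} \approx 2.1275$)
$y + d{\left(3 \right)} \left(- \frac{99}{k}\right) = \left(\frac{3}{5} + \frac{\sqrt{21}}{3}\right) + 1 \left(- \frac{99}{-71}\right) = \left(\frac{3}{5} + \frac{\sqrt{21}}{3}\right) + 1 \left(\left(-99\right) \left(- \frac{1}{71}\right)\right) = \left(\frac{3}{5} + \frac{\sqrt{21}}{3}\right) + 1 \cdot \frac{99}{71} = \left(\frac{3}{5} + \frac{\sqrt{21}}{3}\right) + \frac{99}{71} = \frac{708}{355} + \frac{\sqrt{21}}{3}$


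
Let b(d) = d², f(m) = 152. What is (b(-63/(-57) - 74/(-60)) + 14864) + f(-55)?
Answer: 4880475289/324900 ≈ 15021.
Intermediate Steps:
(b(-63/(-57) - 74/(-60)) + 14864) + f(-55) = ((-63/(-57) - 74/(-60))² + 14864) + 152 = ((-63*(-1/57) - 74*(-1/60))² + 14864) + 152 = ((21/19 + 37/30)² + 14864) + 152 = ((1333/570)² + 14864) + 152 = (1776889/324900 + 14864) + 152 = 4831090489/324900 + 152 = 4880475289/324900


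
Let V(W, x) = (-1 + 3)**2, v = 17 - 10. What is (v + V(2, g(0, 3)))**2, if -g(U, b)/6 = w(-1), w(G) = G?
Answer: 121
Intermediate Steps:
g(U, b) = 6 (g(U, b) = -6*(-1) = 6)
v = 7
V(W, x) = 4 (V(W, x) = 2**2 = 4)
(v + V(2, g(0, 3)))**2 = (7 + 4)**2 = 11**2 = 121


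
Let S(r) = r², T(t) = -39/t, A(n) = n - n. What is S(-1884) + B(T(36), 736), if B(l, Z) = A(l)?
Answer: 3549456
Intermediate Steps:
A(n) = 0
B(l, Z) = 0
S(-1884) + B(T(36), 736) = (-1884)² + 0 = 3549456 + 0 = 3549456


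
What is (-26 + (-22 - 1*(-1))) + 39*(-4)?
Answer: -203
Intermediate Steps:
(-26 + (-22 - 1*(-1))) + 39*(-4) = (-26 + (-22 + 1)) - 156 = (-26 - 21) - 156 = -47 - 156 = -203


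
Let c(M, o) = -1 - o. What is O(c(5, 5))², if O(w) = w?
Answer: 36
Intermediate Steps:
O(c(5, 5))² = (-1 - 1*5)² = (-1 - 5)² = (-6)² = 36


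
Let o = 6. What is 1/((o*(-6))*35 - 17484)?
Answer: -1/18744 ≈ -5.3350e-5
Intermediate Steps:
1/((o*(-6))*35 - 17484) = 1/((6*(-6))*35 - 17484) = 1/(-36*35 - 17484) = 1/(-1260 - 17484) = 1/(-18744) = -1/18744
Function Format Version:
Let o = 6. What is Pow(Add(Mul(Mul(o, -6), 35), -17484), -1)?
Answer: Rational(-1, 18744) ≈ -5.3350e-5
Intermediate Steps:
Pow(Add(Mul(Mul(o, -6), 35), -17484), -1) = Pow(Add(Mul(Mul(6, -6), 35), -17484), -1) = Pow(Add(Mul(-36, 35), -17484), -1) = Pow(Add(-1260, -17484), -1) = Pow(-18744, -1) = Rational(-1, 18744)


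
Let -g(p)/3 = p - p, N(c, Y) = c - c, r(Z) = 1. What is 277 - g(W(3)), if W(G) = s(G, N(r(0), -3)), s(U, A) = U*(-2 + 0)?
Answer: 277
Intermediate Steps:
N(c, Y) = 0
s(U, A) = -2*U (s(U, A) = U*(-2) = -2*U)
W(G) = -2*G
g(p) = 0 (g(p) = -3*(p - p) = -3*0 = 0)
277 - g(W(3)) = 277 - 1*0 = 277 + 0 = 277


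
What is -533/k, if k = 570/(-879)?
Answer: 156169/190 ≈ 821.94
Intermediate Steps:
k = -190/293 (k = 570*(-1/879) = -190/293 ≈ -0.64846)
-533/k = -533/(-190/293) = -533*(-293/190) = 156169/190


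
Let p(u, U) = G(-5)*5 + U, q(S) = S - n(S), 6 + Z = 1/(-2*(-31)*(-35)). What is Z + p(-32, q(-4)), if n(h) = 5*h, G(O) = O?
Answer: -32551/2170 ≈ -15.000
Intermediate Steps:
Z = -13021/2170 (Z = -6 + 1/(-2*(-31)*(-35)) = -6 + 1/(62*(-35)) = -6 + 1/(-2170) = -6 - 1/2170 = -13021/2170 ≈ -6.0005)
q(S) = -4*S (q(S) = S - 5*S = -4*S)
p(u, U) = -25 + U (p(u, U) = -5*5 + U = -25 + U)
Z + p(-32, q(-4)) = -13021/2170 + (-25 - 4*(-4)) = -13021/2170 + (-25 + 16) = -13021/2170 - 9 = -32551/2170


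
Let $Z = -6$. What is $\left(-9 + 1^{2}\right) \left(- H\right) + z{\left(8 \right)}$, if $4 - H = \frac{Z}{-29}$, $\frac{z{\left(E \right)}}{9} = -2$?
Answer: $\frac{358}{29} \approx 12.345$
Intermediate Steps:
$z{\left(E \right)} = -18$ ($z{\left(E \right)} = 9 \left(-2\right) = -18$)
$H = \frac{110}{29}$ ($H = 4 - - \frac{6}{-29} = 4 - \left(-6\right) \left(- \frac{1}{29}\right) = 4 - \frac{6}{29} = \frac{110}{29} \approx 3.7931$)
$\left(-9 + 1^{2}\right) \left(- H\right) + z{\left(8 \right)} = \left(-9 + 1^{2}\right) \left(\left(-1\right) \frac{110}{29}\right) - 18 = \left(-9 + 1\right) \left(- \frac{110}{29}\right) - 18 = \left(-8\right) \left(- \frac{110}{29}\right) - 18 = \frac{880}{29} - 18 = \frac{358}{29}$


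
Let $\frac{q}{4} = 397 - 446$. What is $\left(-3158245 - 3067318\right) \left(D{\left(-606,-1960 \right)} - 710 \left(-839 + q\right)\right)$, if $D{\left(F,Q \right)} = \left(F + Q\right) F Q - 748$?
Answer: $18969651904736654$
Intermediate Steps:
$q = -196$ ($q = 4 \left(397 - 446\right) = 4 \left(-49\right) = -196$)
$D{\left(F,Q \right)} = -748 + F Q \left(F + Q\right)$ ($D{\left(F,Q \right)} = F \left(F + Q\right) Q - 748 = F Q \left(F + Q\right) - 748 = -748 + F Q \left(F + Q\right)$)
$\left(-3158245 - 3067318\right) \left(D{\left(-606,-1960 \right)} - 710 \left(-839 + q\right)\right) = \left(-3158245 - 3067318\right) \left(\left(-748 - 606 \left(-1960\right)^{2} - 1960 \left(-606\right)^{2}\right) - 710 \left(-839 - 196\right)\right) = - 6225563 \left(\left(-748 - 2328009600 - 719782560\right) - -734850\right) = - 6225563 \left(\left(-748 - 2328009600 - 719782560\right) + 734850\right) = - 6225563 \left(-3047792908 + 734850\right) = \left(-6225563\right) \left(-3047058058\right) = 18969651904736654$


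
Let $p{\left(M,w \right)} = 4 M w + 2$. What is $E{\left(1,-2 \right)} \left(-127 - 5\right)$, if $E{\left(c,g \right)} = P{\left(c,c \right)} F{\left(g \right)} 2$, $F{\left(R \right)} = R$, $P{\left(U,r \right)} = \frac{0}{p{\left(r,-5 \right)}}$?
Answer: $0$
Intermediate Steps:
$p{\left(M,w \right)} = 2 + 4 M w$ ($p{\left(M,w \right)} = 4 M w + 2 = 2 + 4 M w$)
$P{\left(U,r \right)} = 0$ ($P{\left(U,r \right)} = \frac{0}{2 + 4 r \left(-5\right)} = \frac{0}{2 - 20 r} = 0$)
$E{\left(c,g \right)} = 0$ ($E{\left(c,g \right)} = 0 g 2 = 0 \cdot 2 = 0$)
$E{\left(1,-2 \right)} \left(-127 - 5\right) = 0 \left(-127 - 5\right) = 0 \left(-132\right) = 0$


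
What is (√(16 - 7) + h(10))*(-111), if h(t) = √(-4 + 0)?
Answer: -333 - 222*I ≈ -333.0 - 222.0*I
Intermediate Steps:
h(t) = 2*I (h(t) = √(-4) = 2*I)
(√(16 - 7) + h(10))*(-111) = (√(16 - 7) + 2*I)*(-111) = (√9 + 2*I)*(-111) = (3 + 2*I)*(-111) = -333 - 222*I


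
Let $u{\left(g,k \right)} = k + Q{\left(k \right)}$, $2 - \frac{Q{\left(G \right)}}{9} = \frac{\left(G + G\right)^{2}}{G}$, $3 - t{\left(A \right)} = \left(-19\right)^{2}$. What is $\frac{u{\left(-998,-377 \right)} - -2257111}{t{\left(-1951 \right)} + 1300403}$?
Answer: $\frac{2270324}{1300045} \approx 1.7463$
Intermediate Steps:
$t{\left(A \right)} = -358$ ($t{\left(A \right)} = 3 - \left(-19\right)^{2} = 3 - 361 = -358$)
$Q{\left(G \right)} = 18 - 36 G$ ($Q{\left(G \right)} = 18 - 9 \frac{\left(G + G\right)^{2}}{G} = 18 - 9 \frac{\left(2 G\right)^{2}}{G} = 18 - 9 \frac{4 G^{2}}{G} = 18 - 9 \cdot 4 G = 18 - 36 G$)
$u{\left(g,k \right)} = 18 - 35 k$ ($u{\left(g,k \right)} = k - \left(-18 + 36 k\right) = 18 - 35 k$)
$\frac{u{\left(-998,-377 \right)} - -2257111}{t{\left(-1951 \right)} + 1300403} = \frac{\left(18 - -13195\right) - -2257111}{-358 + 1300403} = \frac{\left(18 + 13195\right) + \left(\left(-1797 - 174\right) + 2259082\right)}{1300045} = \left(13213 + \left(-1971 + 2259082\right)\right) \frac{1}{1300045} = \left(13213 + 2257111\right) \frac{1}{1300045} = 2270324 \cdot \frac{1}{1300045} = \frac{2270324}{1300045}$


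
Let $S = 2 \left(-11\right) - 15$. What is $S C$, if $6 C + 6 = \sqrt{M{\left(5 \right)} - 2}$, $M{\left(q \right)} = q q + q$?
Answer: $37 - \frac{37 \sqrt{7}}{3} \approx 4.3691$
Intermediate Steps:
$M{\left(q \right)} = q + q^{2}$ ($M{\left(q \right)} = q^{2} + q = q + q^{2}$)
$C = -1 + \frac{\sqrt{7}}{3}$ ($C = -1 + \frac{\sqrt{5 \left(1 + 5\right) - 2}}{6} = -1 + \frac{\sqrt{5 \cdot 6 - 2}}{6} = -1 + \frac{\sqrt{30 - 2}}{6} = -1 + \frac{\sqrt{28}}{6} = -1 + \frac{2 \sqrt{7}}{6} = -1 + \frac{\sqrt{7}}{3} \approx -0.11808$)
$S = -37$ ($S = -22 - 15 = -37$)
$S C = - 37 \left(-1 + \frac{\sqrt{7}}{3}\right) = 37 - \frac{37 \sqrt{7}}{3}$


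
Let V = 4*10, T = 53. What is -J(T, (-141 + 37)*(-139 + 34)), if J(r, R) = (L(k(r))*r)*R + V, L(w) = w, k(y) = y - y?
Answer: -40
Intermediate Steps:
k(y) = 0
V = 40
J(r, R) = 40 (J(r, R) = (0*r)*R + 40 = 0*R + 40 = 0 + 40 = 40)
-J(T, (-141 + 37)*(-139 + 34)) = -1*40 = -40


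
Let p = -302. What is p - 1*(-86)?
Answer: -216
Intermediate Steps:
p - 1*(-86) = -302 - 1*(-86) = -302 + 86 = -216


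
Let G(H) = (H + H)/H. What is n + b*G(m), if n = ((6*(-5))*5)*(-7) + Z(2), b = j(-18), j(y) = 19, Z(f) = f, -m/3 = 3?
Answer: 1090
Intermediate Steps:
m = -9 (m = -3*3 = -9)
G(H) = 2 (G(H) = (2*H)/H = 2)
b = 19
n = 1052 (n = ((6*(-5))*5)*(-7) + 2 = -30*5*(-7) + 2 = -150*(-7) + 2 = 1050 + 2 = 1052)
n + b*G(m) = 1052 + 19*2 = 1052 + 38 = 1090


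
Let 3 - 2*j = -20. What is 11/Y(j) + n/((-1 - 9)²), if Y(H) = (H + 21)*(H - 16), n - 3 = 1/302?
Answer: -159641/3533400 ≈ -0.045181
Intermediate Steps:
n = 907/302 (n = 3 + 1/302 = 907/302 ≈ 3.0033)
j = 23/2 (j = 3/2 - ½*(-20) = 3/2 + 10 = 23/2 ≈ 11.500)
Y(H) = (-16 + H)*(21 + H) (Y(H) = (21 + H)*(-16 + H) = (-16 + H)*(21 + H))
11/Y(j) + n/((-1 - 9)²) = 11/(-336 + (23/2)² + 5*(23/2)) + 907/(302*((-1 - 9)²)) = 11/(-336 + 529/4 + 115/2) + 907/(302*((-10)²)) = 11/(-585/4) + (907/302)/100 = 11*(-4/585) + (907/302)*(1/100) = -44/585 + 907/30200 = -159641/3533400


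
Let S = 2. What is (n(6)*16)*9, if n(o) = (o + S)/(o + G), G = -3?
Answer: 384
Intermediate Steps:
n(o) = (2 + o)/(-3 + o) (n(o) = (o + 2)/(o - 3) = (2 + o)/(-3 + o))
(n(6)*16)*9 = (((2 + 6)/(-3 + 6))*16)*9 = ((8/3)*16)*9 = (128/3)*9 = 384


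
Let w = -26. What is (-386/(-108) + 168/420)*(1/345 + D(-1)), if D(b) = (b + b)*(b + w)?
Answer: 19991063/93150 ≈ 214.61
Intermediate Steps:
D(b) = 2*b*(-26 + b) (D(b) = (b + b)*(b - 26) = (2*b)*(-26 + b) = 2*b*(-26 + b))
(-386/(-108) + 168/420)*(1/345 + D(-1)) = (-386/(-108) + 168/420)*(1/345 + 2*(-1)*(-26 - 1)) = (-386*(-1/108) + 168*(1/420))*(1/345 + 2*(-1)*(-27)) = (193/54 + ⅖)*(1/345 + 54) = (1073/270)*(18631/345) = 19991063/93150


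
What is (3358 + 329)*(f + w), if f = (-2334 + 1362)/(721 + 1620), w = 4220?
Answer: 36420362976/2341 ≈ 1.5558e+7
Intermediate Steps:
f = -972/2341 ≈ -0.41521
(3358 + 329)*(f + w) = (3358 + 329)*(-972/2341 + 4220) = 3687*(9878048/2341) = 36420362976/2341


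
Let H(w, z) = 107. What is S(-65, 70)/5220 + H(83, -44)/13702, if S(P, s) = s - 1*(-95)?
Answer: 93979/2384148 ≈ 0.039418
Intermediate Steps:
S(P, s) = 95 + s (S(P, s) = s + 95 = 95 + s)
S(-65, 70)/5220 + H(83, -44)/13702 = (95 + 70)/5220 + 107/13702 = 165*(1/5220) + 107*(1/13702) = 11/348 + 107/13702 = 93979/2384148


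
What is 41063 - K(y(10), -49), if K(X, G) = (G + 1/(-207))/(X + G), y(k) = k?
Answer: 331491455/8073 ≈ 41062.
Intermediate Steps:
K(X, G) = (-1/207 + G)/(G + X) (K(X, G) = (G - 1/207)/(G + X) = (-1/207 + G)/(G + X))
41063 - K(y(10), -49) = 41063 - (-1/207 - 49)/(-49 + 10) = 41063 - (-10144)/((-39)*207) = 41063 - (-1)*(-10144)/(39*207) = 41063 - 1*10144/8073 = 41063 - 10144/8073 = 331491455/8073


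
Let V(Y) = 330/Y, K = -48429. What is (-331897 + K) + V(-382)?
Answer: -72642431/191 ≈ -3.8033e+5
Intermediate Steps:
(-331897 + K) + V(-382) = (-331897 - 48429) + 330/(-382) = -380326 + 330*(-1/382) = -380326 - 165/191 = -72642431/191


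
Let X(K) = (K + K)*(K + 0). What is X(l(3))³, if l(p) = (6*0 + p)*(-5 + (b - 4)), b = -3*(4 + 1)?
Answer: 1114512556032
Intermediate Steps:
b = -15 (b = -3*5 = -15)
l(p) = -24*p (l(p) = (6*0 + p)*(-5 + (-15 - 4)) = (0 + p)*(-5 - 19) = p*(-24) = -24*p)
X(K) = 2*K² (X(K) = (2*K)*K = 2*K²)
X(l(3))³ = (2*(-24*3)²)³ = (2*(-72)²)³ = (2*5184)³ = 10368³ = 1114512556032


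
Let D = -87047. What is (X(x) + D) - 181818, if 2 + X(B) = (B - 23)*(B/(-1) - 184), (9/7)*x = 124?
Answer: -23446591/81 ≈ -2.8946e+5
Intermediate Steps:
x = 868/9 (x = (7/9)*124 = 868/9 ≈ 96.444)
X(B) = -2 + (-184 - B)*(-23 + B) (X(B) = -2 + (B - 23)*(B/(-1) - 184) = -2 + (-23 + B)*(B*(-1) - 184) = -2 + (-23 + B)*(-B - 184) = -2 + (-23 + B)*(-184 - B) = -2 + (-184 - B)*(-23 + B))
(X(x) + D) - 181818 = ((4230 - (868/9)² - 161*868/9) - 87047) - 181818 = ((4230 - 1*753424/81 - 139748/9) - 87047) - 181818 = ((4230 - 753424/81 - 139748/9) - 87047) - 181818 = (-1668526/81 - 87047) - 181818 = -8719333/81 - 181818 = -23446591/81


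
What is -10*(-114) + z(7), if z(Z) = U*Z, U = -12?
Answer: 1056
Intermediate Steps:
z(Z) = -12*Z
-10*(-114) + z(7) = -10*(-114) - 12*7 = 1140 - 84 = 1056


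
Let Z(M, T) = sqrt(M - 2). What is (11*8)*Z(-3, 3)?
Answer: 88*I*sqrt(5) ≈ 196.77*I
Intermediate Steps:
Z(M, T) = sqrt(-2 + M)
(11*8)*Z(-3, 3) = (11*8)*sqrt(-2 - 3) = 88*sqrt(-5) = 88*(I*sqrt(5)) = 88*I*sqrt(5)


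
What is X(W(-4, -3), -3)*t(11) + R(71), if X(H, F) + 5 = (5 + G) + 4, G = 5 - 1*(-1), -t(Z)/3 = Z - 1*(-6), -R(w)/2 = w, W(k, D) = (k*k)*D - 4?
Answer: -652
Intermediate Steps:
W(k, D) = -4 + D*k² (W(k, D) = k²*D - 4 = D*k² - 4 = -4 + D*k²)
R(w) = -2*w
t(Z) = -18 - 3*Z (t(Z) = -3*(Z - 1*(-6)) = -3*(Z + 6) = -3*(6 + Z) = -18 - 3*Z)
G = 6 (G = 5 + 1 = 6)
X(H, F) = 10 (X(H, F) = -5 + ((5 + 6) + 4) = -5 + (11 + 4) = -5 + 15 = 10)
X(W(-4, -3), -3)*t(11) + R(71) = 10*(-18 - 3*11) - 2*71 = 10*(-18 - 33) - 142 = 10*(-51) - 142 = -510 - 142 = -652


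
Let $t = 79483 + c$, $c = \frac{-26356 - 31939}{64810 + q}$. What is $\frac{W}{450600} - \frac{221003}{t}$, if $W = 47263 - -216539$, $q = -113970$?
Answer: $- \frac{25765039362119}{11737957495300} \approx -2.195$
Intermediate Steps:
$c = \frac{11659}{9832}$ ($c = \frac{-26356 - 31939}{64810 - 113970} = - \frac{58295}{-49160} = \left(-58295\right) \left(- \frac{1}{49160}\right) = \frac{11659}{9832} \approx 1.1858$)
$W = 263802$ ($W = 47263 + 216539 = 263802$)
$t = \frac{781488515}{9832}$ ($t = 79483 + \frac{11659}{9832} = \frac{781488515}{9832} \approx 79484.0$)
$\frac{W}{450600} - \frac{221003}{t} = \frac{263802}{450600} - \frac{221003}{\frac{781488515}{9832}} = 263802 \cdot \frac{1}{450600} - \frac{2172901496}{781488515} = \frac{43967}{75100} - \frac{2172901496}{781488515} = - \frac{25765039362119}{11737957495300}$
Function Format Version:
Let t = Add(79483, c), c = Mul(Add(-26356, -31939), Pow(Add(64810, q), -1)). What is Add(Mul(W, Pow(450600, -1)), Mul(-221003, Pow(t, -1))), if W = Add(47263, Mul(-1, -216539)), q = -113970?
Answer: Rational(-25765039362119, 11737957495300) ≈ -2.1950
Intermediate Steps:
c = Rational(11659, 9832) (c = Mul(Add(-26356, -31939), Pow(Add(64810, -113970), -1)) = Mul(-58295, Pow(-49160, -1)) = Mul(-58295, Rational(-1, 49160)) = Rational(11659, 9832) ≈ 1.1858)
W = 263802 (W = Add(47263, 216539) = 263802)
t = Rational(781488515, 9832) (t = Add(79483, Rational(11659, 9832)) = Rational(781488515, 9832) ≈ 79484.)
Add(Mul(W, Pow(450600, -1)), Mul(-221003, Pow(t, -1))) = Add(Mul(263802, Pow(450600, -1)), Mul(-221003, Pow(Rational(781488515, 9832), -1))) = Add(Mul(263802, Rational(1, 450600)), Mul(-221003, Rational(9832, 781488515))) = Add(Rational(43967, 75100), Rational(-2172901496, 781488515)) = Rational(-25765039362119, 11737957495300)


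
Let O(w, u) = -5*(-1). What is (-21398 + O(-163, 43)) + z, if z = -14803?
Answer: -36196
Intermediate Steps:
O(w, u) = 5
(-21398 + O(-163, 43)) + z = (-21398 + 5) - 14803 = -21393 - 14803 = -36196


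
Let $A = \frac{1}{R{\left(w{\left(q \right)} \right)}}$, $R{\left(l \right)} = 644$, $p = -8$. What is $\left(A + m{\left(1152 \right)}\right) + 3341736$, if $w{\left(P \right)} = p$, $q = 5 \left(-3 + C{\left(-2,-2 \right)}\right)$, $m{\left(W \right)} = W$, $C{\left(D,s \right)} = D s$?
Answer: $\frac{2152819873}{644} \approx 3.3429 \cdot 10^{6}$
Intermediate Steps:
$q = 5$ ($q = 5 \left(-3 - -4\right) = 5 \left(-3 + 4\right) = 5 \cdot 1 = 5$)
$w{\left(P \right)} = -8$
$A = \frac{1}{644} \approx 0.0015528$
$\left(A + m{\left(1152 \right)}\right) + 3341736 = \left(\frac{1}{644} + 1152\right) + 3341736 = \frac{741889}{644} + 3341736 = \frac{2152819873}{644}$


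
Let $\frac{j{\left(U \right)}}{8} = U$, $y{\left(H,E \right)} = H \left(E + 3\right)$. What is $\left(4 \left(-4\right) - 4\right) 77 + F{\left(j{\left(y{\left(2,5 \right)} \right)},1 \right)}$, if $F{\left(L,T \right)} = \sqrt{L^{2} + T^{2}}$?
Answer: $-1540 + \sqrt{16385} \approx -1412.0$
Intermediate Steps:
$y{\left(H,E \right)} = H \left(3 + E\right)$
$j{\left(U \right)} = 8 U$
$\left(4 \left(-4\right) - 4\right) 77 + F{\left(j{\left(y{\left(2,5 \right)} \right)},1 \right)} = \left(4 \left(-4\right) - 4\right) 77 + \sqrt{\left(8 \cdot 2 \left(3 + 5\right)\right)^{2} + 1^{2}} = \left(-16 - 4\right) 77 + \sqrt{\left(8 \cdot 2 \cdot 8\right)^{2} + 1} = \left(-20\right) 77 + \sqrt{\left(8 \cdot 16\right)^{2} + 1} = -1540 + \sqrt{128^{2} + 1} = -1540 + \sqrt{16384 + 1} = -1540 + \sqrt{16385}$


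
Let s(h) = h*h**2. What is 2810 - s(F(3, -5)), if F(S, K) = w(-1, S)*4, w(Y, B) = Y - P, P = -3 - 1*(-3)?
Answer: 2874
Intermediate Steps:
P = 0 (P = -3 + 3 = 0)
w(Y, B) = Y (w(Y, B) = Y - 1*0 = Y + 0 = Y)
F(S, K) = -4 (F(S, K) = -1*4 = -4)
s(h) = h**3
2810 - s(F(3, -5)) = 2810 - 1*(-4)**3 = 2810 - 1*(-64) = 2810 + 64 = 2874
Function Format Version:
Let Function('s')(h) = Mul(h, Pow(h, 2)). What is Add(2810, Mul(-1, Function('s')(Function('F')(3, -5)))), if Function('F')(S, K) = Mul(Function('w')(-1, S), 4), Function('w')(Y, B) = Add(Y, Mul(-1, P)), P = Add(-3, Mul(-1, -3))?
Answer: 2874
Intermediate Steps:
P = 0 (P = Add(-3, 3) = 0)
Function('w')(Y, B) = Y (Function('w')(Y, B) = Add(Y, Mul(-1, 0)) = Add(Y, 0) = Y)
Function('F')(S, K) = -4 (Function('F')(S, K) = Mul(-1, 4) = -4)
Function('s')(h) = Pow(h, 3)
Add(2810, Mul(-1, Function('s')(Function('F')(3, -5)))) = Add(2810, Mul(-1, Pow(-4, 3))) = Add(2810, Mul(-1, -64)) = Add(2810, 64) = 2874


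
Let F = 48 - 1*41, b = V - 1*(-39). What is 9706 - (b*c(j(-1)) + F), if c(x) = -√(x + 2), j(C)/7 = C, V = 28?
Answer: 9699 + 67*I*√5 ≈ 9699.0 + 149.82*I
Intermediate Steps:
j(C) = 7*C
b = 67 (b = 28 - 1*(-39) = 28 + 39 = 67)
F = 7 (F = 48 - 41 = 7)
c(x) = -√(2 + x)
9706 - (b*c(j(-1)) + F) = 9706 - (67*(-√(2 + 7*(-1))) + 7) = 9706 - (67*(-√(2 - 7)) + 7) = 9706 - (67*(-√(-5)) + 7) = 9706 - (67*(-I*√5) + 7) = 9706 - (-67*I*√5 + 7) = 9706 - (7 - 67*I*√5) = 9706 + (-7 + 67*I*√5) = 9699 + 67*I*√5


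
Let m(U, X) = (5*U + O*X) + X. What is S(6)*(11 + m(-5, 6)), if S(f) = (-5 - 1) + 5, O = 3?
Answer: -10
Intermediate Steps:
m(U, X) = 4*X + 5*U (m(U, X) = (5*U + 3*X) + X = (3*X + 5*U) + X = 4*X + 5*U)
S(f) = -1 (S(f) = -6 + 5 = -1)
S(6)*(11 + m(-5, 6)) = -(11 + (4*6 + 5*(-5))) = -(11 + (24 - 25)) = -(11 - 1) = -1*10 = -10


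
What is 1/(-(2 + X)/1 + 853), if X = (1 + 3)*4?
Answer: 1/835 ≈ 0.0011976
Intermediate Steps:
X = 16 (X = 4*4 = 16)
1/(-(2 + X)/1 + 853) = 1/(-(2 + 16)/1 + 853) = 1/(-18 + 853) = 1/835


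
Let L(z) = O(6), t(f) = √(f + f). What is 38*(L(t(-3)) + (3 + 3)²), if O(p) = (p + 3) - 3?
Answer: 1596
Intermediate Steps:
O(p) = p (O(p) = (3 + p) - 3 = p)
t(f) = √2*√f (t(f) = √(2*f) = √2*√f)
L(z) = 6
38*(L(t(-3)) + (3 + 3)²) = 38*(6 + (3 + 3)²) = 38*(6 + 6²) = 38*(6 + 36) = 38*42 = 1596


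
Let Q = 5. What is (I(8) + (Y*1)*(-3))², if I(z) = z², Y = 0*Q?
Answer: 4096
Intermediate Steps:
Y = 0 (Y = 0*5 = 0)
(I(8) + (Y*1)*(-3))² = (8² + (0*1)*(-3))² = (64 + 0*(-3))² = (64 + 0)² = 64² = 4096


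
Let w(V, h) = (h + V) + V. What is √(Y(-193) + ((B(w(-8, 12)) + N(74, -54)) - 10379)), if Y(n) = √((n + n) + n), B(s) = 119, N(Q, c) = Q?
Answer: √(-10186 + I*√579) ≈ 0.119 + 100.93*I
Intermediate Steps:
w(V, h) = h + 2*V (w(V, h) = (V + h) + V = h + 2*V)
Y(n) = √3*√n (Y(n) = √(2*n + n) = √(3*n) = √3*√n)
√(Y(-193) + ((B(w(-8, 12)) + N(74, -54)) - 10379)) = √(√3*√(-193) + ((119 + 74) - 10379)) = √(√3*(I*√193) + (193 - 10379)) = √(I*√579 - 10186) = √(-10186 + I*√579)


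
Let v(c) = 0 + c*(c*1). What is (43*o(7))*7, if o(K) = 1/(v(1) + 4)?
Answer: 301/5 ≈ 60.200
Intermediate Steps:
v(c) = c**2 (v(c) = 0 + c*c = 0 + c**2 = c**2)
o(K) = 1/5 (o(K) = 1/(1**2 + 4) = 1/(1 + 4) = 1/5)
(43*o(7))*7 = (43*(1/5))*7 = (43/5)*7 = 301/5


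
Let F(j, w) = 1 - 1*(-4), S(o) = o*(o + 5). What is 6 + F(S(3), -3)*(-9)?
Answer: -39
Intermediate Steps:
S(o) = o*(5 + o)
F(j, w) = 5 (F(j, w) = 1 + 4 = 5)
6 + F(S(3), -3)*(-9) = 6 + 5*(-9) = 6 - 45 = -39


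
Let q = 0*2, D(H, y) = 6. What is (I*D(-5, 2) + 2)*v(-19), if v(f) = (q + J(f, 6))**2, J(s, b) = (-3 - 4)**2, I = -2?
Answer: -24010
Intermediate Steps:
q = 0
J(s, b) = 49 (J(s, b) = (-7)**2 = 49)
v(f) = 2401 (v(f) = (0 + 49)**2 = 49**2 = 2401)
(I*D(-5, 2) + 2)*v(-19) = (-2*6 + 2)*2401 = (-12 + 2)*2401 = -10*2401 = -24010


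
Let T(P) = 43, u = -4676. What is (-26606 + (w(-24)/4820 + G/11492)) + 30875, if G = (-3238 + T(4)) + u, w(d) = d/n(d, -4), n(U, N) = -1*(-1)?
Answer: 3476880049/814580 ≈ 4268.3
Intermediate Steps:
n(U, N) = 1
w(d) = d (w(d) = d/1 = d*1 = d)
G = -7871 (G = (-3238 + 43) - 4676 = -3195 - 4676 = -7871)
(-26606 + (w(-24)/4820 + G/11492)) + 30875 = (-26606 + (-24/4820 - 7871/11492)) + 30875 = (-26606 + (-24*1/4820 - 7871*1/11492)) + 30875 = (-26606 + (-6/1205 - 463/676)) + 30875 = (-26606 - 561971/814580) + 30875 = -21673277451/814580 + 30875 = 3476880049/814580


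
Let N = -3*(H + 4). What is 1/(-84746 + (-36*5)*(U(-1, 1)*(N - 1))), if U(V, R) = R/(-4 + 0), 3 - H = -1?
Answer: -1/85871 ≈ -1.1645e-5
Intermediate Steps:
H = 4 (H = 3 - 1*(-1) = 3 + 1 = 4)
U(V, R) = -R/4 (U(V, R) = R/(-4) = R*(-1/4) = -R/4)
N = -24 (N = -3*(4 + 4) = -3*8 = -24)
1/(-84746 + (-36*5)*(U(-1, 1)*(N - 1))) = 1/(-84746 + (-36*5)*((-1/4*1)*(-24 - 1))) = 1/(-84746 - (-45)*(-25)) = 1/(-84746 - 180*25/4) = 1/(-84746 - 1125) = 1/(-85871) = -1/85871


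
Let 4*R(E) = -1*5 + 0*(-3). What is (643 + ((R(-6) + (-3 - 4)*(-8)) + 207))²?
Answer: 13097161/16 ≈ 8.1857e+5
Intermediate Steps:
R(E) = -5/4 (R(E) = (-1*5 + 0*(-3))/4 = (-5 + 0)/4 = (¼)*(-5) = -5/4)
(643 + ((R(-6) + (-3 - 4)*(-8)) + 207))² = (643 + ((-5/4 + (-3 - 4)*(-8)) + 207))² = (643 + ((-5/4 - 7*(-8)) + 207))² = (643 + ((-5/4 + 56) + 207))² = (643 + (219/4 + 207))² = (643 + 1047/4)² = (3619/4)² = 13097161/16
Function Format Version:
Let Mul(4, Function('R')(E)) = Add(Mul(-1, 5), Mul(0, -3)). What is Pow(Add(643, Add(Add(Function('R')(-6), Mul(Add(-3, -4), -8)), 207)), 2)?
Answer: Rational(13097161, 16) ≈ 8.1857e+5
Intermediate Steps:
Function('R')(E) = Rational(-5, 4) (Function('R')(E) = Mul(Rational(1, 4), Add(Mul(-1, 5), Mul(0, -3))) = Mul(Rational(1, 4), Add(-5, 0)) = Mul(Rational(1, 4), -5) = Rational(-5, 4))
Pow(Add(643, Add(Add(Function('R')(-6), Mul(Add(-3, -4), -8)), 207)), 2) = Pow(Add(643, Add(Add(Rational(-5, 4), Mul(Add(-3, -4), -8)), 207)), 2) = Pow(Add(643, Add(Add(Rational(-5, 4), Mul(-7, -8)), 207)), 2) = Pow(Add(643, Add(Add(Rational(-5, 4), 56), 207)), 2) = Pow(Add(643, Add(Rational(219, 4), 207)), 2) = Pow(Add(643, Rational(1047, 4)), 2) = Pow(Rational(3619, 4), 2) = Rational(13097161, 16)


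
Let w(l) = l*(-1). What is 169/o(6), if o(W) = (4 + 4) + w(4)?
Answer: 169/4 ≈ 42.250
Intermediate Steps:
w(l) = -l
o(W) = 4 (o(W) = (4 + 4) - 1*4 = 8 - 4 = 4)
169/o(6) = 169/4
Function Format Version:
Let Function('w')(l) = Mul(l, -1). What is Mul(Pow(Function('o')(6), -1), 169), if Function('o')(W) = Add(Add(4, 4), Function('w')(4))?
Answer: Rational(169, 4) ≈ 42.250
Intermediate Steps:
Function('w')(l) = Mul(-1, l)
Function('o')(W) = 4 (Function('o')(W) = Add(Add(4, 4), Mul(-1, 4)) = Add(8, -4) = 4)
Mul(Pow(Function('o')(6), -1), 169) = Mul(Pow(4, -1), 169) = Mul(Rational(1, 4), 169) = Rational(169, 4)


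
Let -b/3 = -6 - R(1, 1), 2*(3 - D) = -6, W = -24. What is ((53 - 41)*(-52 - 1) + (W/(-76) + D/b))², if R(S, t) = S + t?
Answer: 2332213849/5776 ≈ 4.0378e+5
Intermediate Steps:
D = 6 (D = 3 - ½*(-6) = 3 + 3 = 6)
b = 24 (b = -3*(-6 - (1 + 1)) = -3*(-6 - 1*2) = -3*(-6 - 2) = -3*(-8) = 24)
((53 - 41)*(-52 - 1) + (W/(-76) + D/b))² = ((53 - 41)*(-52 - 1) + (-24/(-76) + 6/24))² = (12*(-53) + (-24*(-1/76) + 6*(1/24)))² = (-636 + (6/19 + ¼))² = (-636 + 43/76)² = (-48293/76)² = 2332213849/5776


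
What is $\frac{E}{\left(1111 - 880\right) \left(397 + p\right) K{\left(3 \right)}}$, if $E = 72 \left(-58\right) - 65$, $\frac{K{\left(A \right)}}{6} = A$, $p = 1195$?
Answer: $- \frac{4241}{6619536} \approx -0.00064068$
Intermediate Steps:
$K{\left(A \right)} = 6 A$
$E = -4241$ ($E = -4176 - 65 = -4241$)
$\frac{E}{\left(1111 - 880\right) \left(397 + p\right) K{\left(3 \right)}} = - \frac{4241}{\left(1111 - 880\right) \left(397 + 1195\right) 6 \cdot 3} = - \frac{4241}{231 \cdot 1592 \cdot 18} = - \frac{4241}{367752 \cdot 18} = - \frac{4241}{6619536}$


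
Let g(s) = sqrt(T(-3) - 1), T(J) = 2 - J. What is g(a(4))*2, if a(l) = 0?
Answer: 4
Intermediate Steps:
g(s) = 2 (g(s) = sqrt((2 - 1*(-3)) - 1) = sqrt((2 + 3) - 1) = sqrt(5 - 1) = sqrt(4) = 2)
g(a(4))*2 = 2*2 = 4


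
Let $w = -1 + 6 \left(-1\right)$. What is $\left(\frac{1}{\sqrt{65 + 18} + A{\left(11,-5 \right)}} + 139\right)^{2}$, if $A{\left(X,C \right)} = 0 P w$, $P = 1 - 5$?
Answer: $\frac{\left(11537 + \sqrt{83}\right)^{2}}{6889} \approx 19352.0$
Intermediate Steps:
$P = -4$
$w = -7$ ($w = -1 - 6 = -7$)
$A{\left(X,C \right)} = 0$ ($A{\left(X,C \right)} = 0 \left(-4\right) \left(-7\right) = 0 \left(-7\right) = 0$)
$\left(\frac{1}{\sqrt{65 + 18} + A{\left(11,-5 \right)}} + 139\right)^{2} = \left(\frac{1}{\sqrt{65 + 18} + 0} + 139\right)^{2} = \left(\frac{1}{\sqrt{83} + 0} + 139\right)^{2} = \left(\frac{1}{\sqrt{83}} + 139\right)^{2} = \left(\frac{\sqrt{83}}{83} + 139\right)^{2} = \left(139 + \frac{\sqrt{83}}{83}\right)^{2}$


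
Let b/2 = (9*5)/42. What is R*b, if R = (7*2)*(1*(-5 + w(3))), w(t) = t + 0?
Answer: -60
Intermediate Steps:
w(t) = t
b = 15/7 (b = 2*((9*5)/42) = 2*(45*(1/42)) = 2*(15/14) = 15/7 ≈ 2.1429)
R = -28 (R = (7*2)*(1*(-5 + 3)) = 14*(1*(-2)) = 14*(-2) = -28)
R*b = -28*15/7 = -60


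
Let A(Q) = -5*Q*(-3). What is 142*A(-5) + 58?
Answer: -10592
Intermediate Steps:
A(Q) = 15*Q
142*A(-5) + 58 = 142*(15*(-5)) + 58 = 142*(-75) + 58 = -10650 + 58 = -10592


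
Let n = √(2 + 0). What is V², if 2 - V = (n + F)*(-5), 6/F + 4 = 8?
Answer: 561/4 + 95*√2 ≈ 274.60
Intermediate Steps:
F = 3/2 (F = 6/(-4 + 8) = 6/4 = 6*(¼) = 3/2 ≈ 1.5000)
n = √2 ≈ 1.4142
V = 19/2 + 5*√2 (V = 2 - (√2 + 3/2)*(-5) = 2 - (3/2 + √2)*(-5) = 2 - (-15/2 - 5*√2) = 2 + (15/2 + 5*√2) = 19/2 + 5*√2 ≈ 16.571)
V² = (19/2 + 5*√2)²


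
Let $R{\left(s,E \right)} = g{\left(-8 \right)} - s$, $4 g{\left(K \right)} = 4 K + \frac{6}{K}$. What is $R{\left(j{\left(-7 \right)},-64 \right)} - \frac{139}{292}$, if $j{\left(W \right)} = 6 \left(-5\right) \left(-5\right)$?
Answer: $- \frac{185319}{1168} \approx -158.66$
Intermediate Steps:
$g{\left(K \right)} = K + \frac{3}{2 K}$ ($g{\left(K \right)} = \frac{4 K + \frac{6}{K}}{4} = K + \frac{3}{2 K}$)
$j{\left(W \right)} = 150$ ($j{\left(W \right)} = \left(-30\right) \left(-5\right) = 150$)
$R{\left(s,E \right)} = - \frac{131}{16} - s$ ($R{\left(s,E \right)} = \left(-8 + \frac{3}{2 \left(-8\right)}\right) - s = \left(-8 + \frac{3}{2} \left(- \frac{1}{8}\right)\right) - s = \left(-8 - \frac{3}{16}\right) - s = - \frac{131}{16} - s$)
$R{\left(j{\left(-7 \right)},-64 \right)} - \frac{139}{292} = \left(- \frac{131}{16} - 150\right) - \frac{139}{292} = - \frac{2531}{16} - \frac{139}{292} = - \frac{185319}{1168}$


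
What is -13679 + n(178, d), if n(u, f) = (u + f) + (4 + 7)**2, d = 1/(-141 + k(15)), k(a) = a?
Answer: -1685881/126 ≈ -13380.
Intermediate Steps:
d = -1/126 (d = 1/(-141 + 15) = 1/(-126) = -1/126 ≈ -0.0079365)
n(u, f) = 121 + f + u (n(u, f) = (f + u) + 11**2 = (f + u) + 121 = 121 + f + u)
-13679 + n(178, d) = -13679 + (121 - 1/126 + 178) = -13679 + 37673/126 = -1685881/126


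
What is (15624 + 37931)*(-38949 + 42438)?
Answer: 186853395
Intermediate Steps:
(15624 + 37931)*(-38949 + 42438) = 53555*3489 = 186853395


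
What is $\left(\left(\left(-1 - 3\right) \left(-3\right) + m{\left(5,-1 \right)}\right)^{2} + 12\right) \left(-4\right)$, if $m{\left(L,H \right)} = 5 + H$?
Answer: $-1072$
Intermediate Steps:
$\left(\left(\left(-1 - 3\right) \left(-3\right) + m{\left(5,-1 \right)}\right)^{2} + 12\right) \left(-4\right) = \left(\left(\left(-1 - 3\right) \left(-3\right) + \left(5 - 1\right)\right)^{2} + 12\right) \left(-4\right) = \left(\left(\left(-4\right) \left(-3\right) + 4\right)^{2} + 12\right) \left(-4\right) = \left(\left(12 + 4\right)^{2} + 12\right) \left(-4\right) = \left(16^{2} + 12\right) \left(-4\right) = \left(256 + 12\right) \left(-4\right) = 268 \left(-4\right) = -1072$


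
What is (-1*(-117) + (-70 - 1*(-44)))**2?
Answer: 8281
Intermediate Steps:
(-1*(-117) + (-70 - 1*(-44)))**2 = (117 + (-70 + 44))**2 = (117 - 26)**2 = 91**2 = 8281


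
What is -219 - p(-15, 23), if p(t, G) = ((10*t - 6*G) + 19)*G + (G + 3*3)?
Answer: 5936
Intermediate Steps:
p(t, G) = 9 + G + G*(19 - 6*G + 10*t) (p(t, G) = ((-6*G + 10*t) + 19)*G + (G + 9) = (19 - 6*G + 10*t)*G + (9 + G) = G*(19 - 6*G + 10*t) + (9 + G) = 9 + G + G*(19 - 6*G + 10*t))
-219 - p(-15, 23) = -219 - (9 - 6*23² + 20*23 + 10*23*(-15)) = -219 - (9 - 6*529 + 460 - 3450) = -219 - (9 - 3174 + 460 - 3450) = -219 - 1*(-6155) = -219 + 6155 = 5936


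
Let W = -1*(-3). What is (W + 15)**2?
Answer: 324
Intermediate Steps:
W = 3
(W + 15)**2 = (3 + 15)**2 = 18**2 = 324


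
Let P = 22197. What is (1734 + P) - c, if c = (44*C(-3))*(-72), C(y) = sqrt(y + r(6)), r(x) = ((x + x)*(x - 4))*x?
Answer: 23931 + 3168*sqrt(141) ≈ 61549.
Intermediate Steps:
r(x) = 2*x**2*(-4 + x) (r(x) = ((2*x)*(-4 + x))*x = (2*x*(-4 + x))*x = 2*x**2*(-4 + x))
C(y) = sqrt(144 + y) (C(y) = sqrt(y + 2*6**2*(-4 + 6)) = sqrt(y + 2*36*2) = sqrt(y + 144) = sqrt(144 + y))
c = -3168*sqrt(141) (c = (44*sqrt(144 - 3))*(-72) = (44*sqrt(141))*(-72) = -3168*sqrt(141) ≈ -37618.)
(1734 + P) - c = (1734 + 22197) - (-3168)*sqrt(141) = 23931 + 3168*sqrt(141)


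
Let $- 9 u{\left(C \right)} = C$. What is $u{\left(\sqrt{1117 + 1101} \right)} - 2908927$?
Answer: $-2908927 - \frac{\sqrt{2218}}{9} \approx -2.9089 \cdot 10^{6}$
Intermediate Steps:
$u{\left(C \right)} = - \frac{C}{9}$
$u{\left(\sqrt{1117 + 1101} \right)} - 2908927 = - \frac{\sqrt{1117 + 1101}}{9} - 2908927 = - \frac{\sqrt{2218}}{9} - 2908927 = -2908927 - \frac{\sqrt{2218}}{9}$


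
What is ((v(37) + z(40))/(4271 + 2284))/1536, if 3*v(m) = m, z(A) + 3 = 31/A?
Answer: 1213/1208217600 ≈ 1.0040e-6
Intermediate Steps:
z(A) = -3 + 31/A
v(m) = m/3
((v(37) + z(40))/(4271 + 2284))/1536 = (((⅓)*37 + (-3 + 31/40))/(4271 + 2284))/1536 = ((37/3 + (-3 + 31*(1/40)))/6555)*(1/1536) = ((37/3 + (-3 + 31/40))*(1/6555))*(1/1536) = ((37/3 - 89/40)*(1/6555))*(1/1536) = ((1213/120)*(1/6555))*(1/1536) = (1213/786600)*(1/1536) = 1213/1208217600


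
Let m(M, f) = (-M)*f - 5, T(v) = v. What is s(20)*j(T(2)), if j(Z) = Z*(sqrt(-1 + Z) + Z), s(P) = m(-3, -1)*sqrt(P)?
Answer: -96*sqrt(5) ≈ -214.66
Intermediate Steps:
m(M, f) = -5 - M*f (m(M, f) = -M*f - 5 = -5 - M*f)
s(P) = -8*sqrt(P) (s(P) = (-5 - 1*(-3)*(-1))*sqrt(P) = (-5 - 3)*sqrt(P) = -8*sqrt(P))
j(Z) = Z*(Z + sqrt(-1 + Z))
s(20)*j(T(2)) = (-16*sqrt(5))*(2*(2 + sqrt(-1 + 2))) = (-16*sqrt(5))*(2*(2 + sqrt(1))) = (-16*sqrt(5))*(2*(2 + 1)) = (-16*sqrt(5))*(2*3) = -16*sqrt(5)*6 = -96*sqrt(5)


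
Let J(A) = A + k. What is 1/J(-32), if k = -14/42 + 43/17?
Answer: -51/1520 ≈ -0.033553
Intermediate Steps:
k = 112/51 (k = -14*1/42 + 43*(1/17) = -⅓ + 43/17 = 112/51 ≈ 2.1961)
J(A) = 112/51 + A (J(A) = A + 112/51 = 112/51 + A)
1/J(-32) = 1/(112/51 - 32) = 1/(-1520/51) = -51/1520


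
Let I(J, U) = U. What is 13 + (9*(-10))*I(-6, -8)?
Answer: 733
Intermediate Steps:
13 + (9*(-10))*I(-6, -8) = 13 + (9*(-10))*(-8) = 13 - 90*(-8) = 13 + 720 = 733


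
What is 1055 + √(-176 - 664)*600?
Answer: 1055 + 1200*I*√210 ≈ 1055.0 + 17390.0*I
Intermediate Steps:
1055 + √(-176 - 664)*600 = 1055 + √(-840)*600 = 1055 + (2*I*√210)*600 = 1055 + 1200*I*√210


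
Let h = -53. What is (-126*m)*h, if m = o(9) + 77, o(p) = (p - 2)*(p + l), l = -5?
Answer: 701190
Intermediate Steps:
o(p) = (-5 + p)*(-2 + p) (o(p) = (p - 2)*(p - 5) = (-2 + p)*(-5 + p) = (-5 + p)*(-2 + p))
m = 105 (m = (10 + 9**2 - 7*9) + 77 = (10 + 81 - 63) + 77 = 28 + 77 = 105)
(-126*m)*h = -126*105*(-53) = -13230*(-53) = 701190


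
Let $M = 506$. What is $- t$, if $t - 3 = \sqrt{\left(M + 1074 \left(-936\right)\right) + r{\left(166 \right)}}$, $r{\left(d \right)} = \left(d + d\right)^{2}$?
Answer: $-3 - i \sqrt{894534} \approx -3.0 - 945.8 i$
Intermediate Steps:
$r{\left(d \right)} = 4 d^{2}$ ($r{\left(d \right)} = \left(2 d\right)^{2} = 4 d^{2}$)
$t = 3 + i \sqrt{894534}$ ($t = 3 + \sqrt{\left(506 + 1074 \left(-936\right)\right) + 4 \cdot 166^{2}} = 3 + \sqrt{\left(506 - 1005264\right) + 4 \cdot 27556} = 3 + \sqrt{-1004758 + 110224} = 3 + \sqrt{-894534} = 3 + i \sqrt{894534} \approx 3.0 + 945.8 i$)
$- t = - (3 + i \sqrt{894534}) = -3 - i \sqrt{894534}$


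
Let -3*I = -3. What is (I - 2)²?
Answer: 1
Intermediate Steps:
I = 1 (I = -⅓*(-3) = 1)
(I - 2)² = (1 - 2)² = (-1)² = 1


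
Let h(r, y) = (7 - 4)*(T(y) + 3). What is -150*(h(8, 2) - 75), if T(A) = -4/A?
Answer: 10800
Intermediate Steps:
h(r, y) = 9 - 12/y (h(r, y) = (7 - 4)*(-4/y + 3) = 3*(3 - 4/y) = 9 - 12/y)
-150*(h(8, 2) - 75) = -150*((9 - 12/2) - 75) = -150*((9 - 12*½) - 75) = -150*((9 - 6) - 75) = -150*(3 - 75) = -150*(-72) = 10800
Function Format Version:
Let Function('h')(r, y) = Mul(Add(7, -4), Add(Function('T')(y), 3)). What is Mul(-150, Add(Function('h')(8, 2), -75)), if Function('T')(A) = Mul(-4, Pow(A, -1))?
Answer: 10800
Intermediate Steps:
Function('h')(r, y) = Add(9, Mul(-12, Pow(y, -1))) (Function('h')(r, y) = Mul(Add(7, -4), Add(Mul(-4, Pow(y, -1)), 3)) = Mul(3, Add(3, Mul(-4, Pow(y, -1)))) = Add(9, Mul(-12, Pow(y, -1))))
Mul(-150, Add(Function('h')(8, 2), -75)) = Mul(-150, Add(Add(9, Mul(-12, Pow(2, -1))), -75)) = Mul(-150, Add(Add(9, Mul(-12, Rational(1, 2))), -75)) = Mul(-150, Add(Add(9, -6), -75)) = Mul(-150, Add(3, -75)) = Mul(-150, -72) = 10800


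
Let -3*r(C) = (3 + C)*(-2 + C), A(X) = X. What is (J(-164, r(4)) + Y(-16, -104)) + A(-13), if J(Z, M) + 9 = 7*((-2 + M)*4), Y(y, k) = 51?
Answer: -473/3 ≈ -157.67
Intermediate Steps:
r(C) = -(-2 + C)*(3 + C)/3 (r(C) = -(3 + C)*(-2 + C)/3 = -(-2 + C)*(3 + C)/3)
J(Z, M) = -65 + 28*M (J(Z, M) = -9 + 7*((-2 + M)*4) = -9 + 7*(-8 + 4*M) = -9 + (-56 + 28*M) = -65 + 28*M)
(J(-164, r(4)) + Y(-16, -104)) + A(-13) = ((-65 + 28*(2 - 1/3*4 - 1/3*4**2)) + 51) - 13 = ((-65 + 28*(2 - 4/3 - 1/3*16)) + 51) - 13 = ((-65 + 28*(2 - 4/3 - 16/3)) + 51) - 13 = ((-65 + 28*(-14/3)) + 51) - 13 = ((-65 - 392/3) + 51) - 13 = (-587/3 + 51) - 13 = -434/3 - 13 = -473/3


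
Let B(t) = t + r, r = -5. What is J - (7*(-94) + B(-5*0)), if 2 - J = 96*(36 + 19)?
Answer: -4615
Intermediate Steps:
B(t) = -5 + t (B(t) = t - 5 = -5 + t)
J = -5278 (J = 2 - 96*(36 + 19) = 2 - 96*55 = 2 - 1*5280 = 2 - 5280 = -5278)
J - (7*(-94) + B(-5*0)) = -5278 - (7*(-94) + (-5 - 5*0)) = -5278 - (-658 + (-5 + 0)) = -5278 - (-658 - 5) = -5278 - 1*(-663) = -5278 + 663 = -4615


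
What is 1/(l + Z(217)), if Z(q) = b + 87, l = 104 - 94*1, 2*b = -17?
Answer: 2/177 ≈ 0.011299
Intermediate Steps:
b = -17/2 (b = (1/2)*(-17) = -17/2 ≈ -8.5000)
l = 10 (l = 104 - 94 = 10)
Z(q) = 157/2 (Z(q) = -17/2 + 87 = 157/2)
1/(l + Z(217)) = 1/(10 + 157/2) = 1/(177/2) = 2/177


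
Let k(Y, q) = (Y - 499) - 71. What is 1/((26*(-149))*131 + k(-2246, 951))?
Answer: -1/510310 ≈ -1.9596e-6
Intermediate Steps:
k(Y, q) = -570 + Y (k(Y, q) = (-499 + Y) - 71 = -570 + Y)
1/((26*(-149))*131 + k(-2246, 951)) = 1/((26*(-149))*131 + (-570 - 2246)) = 1/(-3874*131 - 2816) = 1/(-507494 - 2816) = 1/(-510310) = -1/510310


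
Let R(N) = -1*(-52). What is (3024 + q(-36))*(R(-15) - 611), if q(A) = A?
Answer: -1670292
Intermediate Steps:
R(N) = 52
(3024 + q(-36))*(R(-15) - 611) = (3024 - 36)*(52 - 611) = 2988*(-559) = -1670292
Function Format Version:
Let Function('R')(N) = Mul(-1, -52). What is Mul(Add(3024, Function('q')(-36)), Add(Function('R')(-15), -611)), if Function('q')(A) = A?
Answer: -1670292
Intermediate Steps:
Function('R')(N) = 52
Mul(Add(3024, Function('q')(-36)), Add(Function('R')(-15), -611)) = Mul(Add(3024, -36), Add(52, -611)) = Mul(2988, -559) = -1670292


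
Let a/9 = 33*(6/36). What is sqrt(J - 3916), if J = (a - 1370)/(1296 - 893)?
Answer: 3*I*sqrt(282900358)/806 ≈ 62.604*I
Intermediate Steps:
a = 99/2 (a = 9*(33*(6/36)) = 9*(33*(6*(1/36))) = 9*(33*(1/6)) = 9*(11/2) = 99/2 ≈ 49.500)
J = -2641/806 (J = (99/2 - 1370)/(1296 - 893) = -2641/2/403 = -2641/2*1/403 = -2641/806 ≈ -3.2767)
sqrt(J - 3916) = sqrt(-2641/806 - 3916) = sqrt(-3158937/806) = 3*I*sqrt(282900358)/806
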